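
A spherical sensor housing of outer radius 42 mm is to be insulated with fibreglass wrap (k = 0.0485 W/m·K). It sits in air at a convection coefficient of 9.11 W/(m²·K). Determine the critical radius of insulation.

For a sphere r_cr = 2k/h = 2×0.0485/9.11
r_cr = 10.6 mm; since the bare radius (42 mm) is above r_cr, any added insulation will reduce heat loss.

r_cr ≈ 10.6 mm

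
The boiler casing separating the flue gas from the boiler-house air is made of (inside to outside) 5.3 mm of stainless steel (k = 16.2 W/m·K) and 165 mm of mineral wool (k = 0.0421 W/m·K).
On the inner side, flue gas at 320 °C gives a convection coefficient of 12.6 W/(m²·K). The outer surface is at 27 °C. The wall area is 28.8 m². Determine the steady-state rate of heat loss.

Q ≈ 2110 W

Thermal resistances in series:
R_inner film = 1/(h_i·A) = 1/(12.6×28.8) = 0.002756 K/W
R_stainless steel = L/(kA) = 0.0053/(16.2×28.8) = 1.136×10^-5 K/W
R_mineral wool = L/(kA) = 0.165/(0.0421×28.8) = 0.1361 K/W
R_total = 0.1389 K/W
Q = ΔT / R_total = 293 / 0.1389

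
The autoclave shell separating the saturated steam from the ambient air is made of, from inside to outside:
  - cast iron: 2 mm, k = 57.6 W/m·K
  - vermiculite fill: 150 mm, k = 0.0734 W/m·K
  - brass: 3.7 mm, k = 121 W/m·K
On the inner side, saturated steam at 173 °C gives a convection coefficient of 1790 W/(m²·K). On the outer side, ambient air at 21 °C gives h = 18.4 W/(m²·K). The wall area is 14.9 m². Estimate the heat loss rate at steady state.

Q ≈ 1080 W

Model the wall as resistances in series:
R_inner film = 1/(h_i·A) = 1/(1790×14.9) = 3.749×10^-5 K/W
R_cast iron = L/(kA) = 0.002/(57.6×14.9) = 2.33×10^-6 K/W
R_vermiculite fill = L/(kA) = 0.15/(0.0734×14.9) = 0.1372 K/W
R_brass = L/(kA) = 0.0037/(121×14.9) = 2.052×10^-6 K/W
R_outer film = 1/(h_o·A) = 1/(18.4×14.9) = 0.003648 K/W
R_total = 0.1408 K/W
Q = ΔT / R_total = 152 / 0.1408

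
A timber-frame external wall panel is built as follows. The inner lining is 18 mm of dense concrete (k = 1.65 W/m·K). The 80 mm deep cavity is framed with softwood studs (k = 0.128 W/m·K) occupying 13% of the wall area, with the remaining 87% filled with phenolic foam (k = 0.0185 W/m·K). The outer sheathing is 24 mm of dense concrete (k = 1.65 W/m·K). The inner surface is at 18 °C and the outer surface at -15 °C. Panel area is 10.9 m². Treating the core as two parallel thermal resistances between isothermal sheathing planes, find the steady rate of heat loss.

Sheathing layers in series; stud and cavity paths in parallel between them.
R_inner = 0.018/(1.65×10.9) = 0.001001 K/W
R_stud  = 0.08/(0.128×0.13×10.9) = 0.4411 K/W
R_cav   = 0.08/(0.0185×0.87×10.9) = 0.456 K/W
1/R_core = 1/R_stud + 1/R_cav → R_core = 0.2242 K/W
R_outer = 0.024/(1.65×10.9) = 0.001334 K/W
R_total = 0.2265 K/W
Q = ΔT/R_total = 33/0.2265

Q ≈ 146 W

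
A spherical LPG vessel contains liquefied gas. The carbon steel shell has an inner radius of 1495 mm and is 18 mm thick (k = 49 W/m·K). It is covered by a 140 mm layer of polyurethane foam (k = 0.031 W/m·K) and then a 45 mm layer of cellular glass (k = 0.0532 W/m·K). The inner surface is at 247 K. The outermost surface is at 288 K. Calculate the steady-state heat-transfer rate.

Q ≈ 244 W

Spherical conduction: R = (1/r_in − 1/r_out)/(4πk) per layer; series-sum.
R_carbon steel shell = (1/1.495 − 1/1.513)/(4π×49) = 1.292×10^-5 K/W
R_polyurethane foam = (1/1.513 − 1/1.653)/(4π×0.031) = 0.1437 K/W
R_cellular glass = (1/1.653 − 1/1.698)/(4π×0.0532) = 0.02398 K/W
R_total = 0.1677 K/W
Q = ΔT/R_total = 41/0.1677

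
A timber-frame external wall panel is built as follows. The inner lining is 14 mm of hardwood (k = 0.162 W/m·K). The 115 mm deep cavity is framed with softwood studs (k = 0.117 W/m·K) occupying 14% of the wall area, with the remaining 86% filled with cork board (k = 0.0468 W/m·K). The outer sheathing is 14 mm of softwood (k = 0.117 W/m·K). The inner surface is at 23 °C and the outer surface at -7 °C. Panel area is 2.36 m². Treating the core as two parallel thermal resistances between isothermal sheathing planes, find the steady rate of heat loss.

Q ≈ 31.7 W

Sheathing layers in series; stud and cavity paths in parallel between them.
R_inner = 0.014/(0.162×2.36) = 0.03662 K/W
R_stud  = 0.115/(0.117×0.14×2.36) = 2.975 K/W
R_cav   = 0.115/(0.0468×0.86×2.36) = 1.211 K/W
1/R_core = 1/R_stud + 1/R_cav → R_core = 0.8605 K/W
R_outer = 0.014/(0.117×2.36) = 0.0507 K/W
R_total = 0.9478 K/W
Q = ΔT/R_total = 30/0.9478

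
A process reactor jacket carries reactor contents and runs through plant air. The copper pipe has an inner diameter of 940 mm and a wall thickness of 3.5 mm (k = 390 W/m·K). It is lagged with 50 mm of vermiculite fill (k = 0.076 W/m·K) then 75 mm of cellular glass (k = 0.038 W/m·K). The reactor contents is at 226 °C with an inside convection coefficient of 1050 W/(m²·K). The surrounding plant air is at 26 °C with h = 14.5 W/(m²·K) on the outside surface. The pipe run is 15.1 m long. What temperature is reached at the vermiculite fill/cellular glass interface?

T ≈ 173 °C

Cylindrical conduction, so R = ln(r₂/r₁)/(2πkL) per layer, in series:
R_inner film = 1/(h_i·2πr₁L) = 1/(1050×2π×0.47×15.1) = 2.136×10^-5 K/W
R_copper pipe wall = ln(473.5/470)/(2π×390×15.1) = 2.005×10^-7 K/W
R_vermiculite fill = ln(523.5/473.5)/(2π×0.076×15.1) = 0.01392 K/W
R_cellular glass = ln(598.5/523.5)/(2π×0.038×15.1) = 0.03714 K/W
R_outer film = 1/(h_o·2πr_oL) = 1/(14.5×2π×0.5985×15.1) = 0.001215 K/W
R_total = 0.05229 K/W
Q = ΔT/R_total = 200/0.05229
Q = 3820 W
T_interface = T_inner − Q·ΣR(inner→interface) = 226 − 3820×0.01394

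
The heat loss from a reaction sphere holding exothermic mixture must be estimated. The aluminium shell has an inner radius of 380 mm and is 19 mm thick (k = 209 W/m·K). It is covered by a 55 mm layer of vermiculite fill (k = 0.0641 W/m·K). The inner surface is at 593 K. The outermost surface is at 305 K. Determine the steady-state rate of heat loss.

Q ≈ 764 W

For a spherical shell R = (1/r₁ − 1/r₂)/(4πk); film R = 1/(h·4πr²). In series:
R_aluminium shell = (1/0.38 − 1/0.399)/(4π×209) = 4.771×10^-5 K/W
R_vermiculite fill = (1/0.399 − 1/0.454)/(4π×0.0641) = 0.3769 K/W
R_total = 0.377 K/W
Q = ΔT/R_total = 288/0.377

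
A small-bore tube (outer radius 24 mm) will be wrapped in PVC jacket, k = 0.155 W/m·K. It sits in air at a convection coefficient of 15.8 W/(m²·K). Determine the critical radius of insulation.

r_cr ≈ 9.81 mm

For a cylinder r_cr = k/h = 0.155/15.8
r_cr = 9.81 mm; since the bare radius (24 mm) is above r_cr, any added insulation will reduce heat loss.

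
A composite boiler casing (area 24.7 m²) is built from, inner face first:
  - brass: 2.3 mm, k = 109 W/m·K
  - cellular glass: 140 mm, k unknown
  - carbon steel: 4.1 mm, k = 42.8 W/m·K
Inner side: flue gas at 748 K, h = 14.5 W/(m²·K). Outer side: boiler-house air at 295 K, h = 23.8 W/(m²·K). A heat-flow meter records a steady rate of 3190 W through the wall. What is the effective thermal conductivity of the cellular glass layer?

Model the wall as resistances in series:
R_inner film = 1/(h_i·A) = 1/(14.5×24.7) = 0.002792 K/W
R_brass = L/(kA) = 0.0023/(109×24.7) = 8.543×10^-7 K/W
R_carbon steel = L/(kA) = 0.0041/(42.8×24.7) = 3.878×10^-6 K/W
R_outer film = 1/(h_o·A) = 1/(23.8×24.7) = 0.001701 K/W
Sum of known resistances R_other = 0.004498 K/W
Total R = ΔT/Q = 453/3190 = 0.142 K/W
R_cellular glass = R_total − R_other = 0.1375 K/W
k = L/(R·A) = 0.14/(0.1375×24.7)

k ≈ 0.0412 W/(m·K)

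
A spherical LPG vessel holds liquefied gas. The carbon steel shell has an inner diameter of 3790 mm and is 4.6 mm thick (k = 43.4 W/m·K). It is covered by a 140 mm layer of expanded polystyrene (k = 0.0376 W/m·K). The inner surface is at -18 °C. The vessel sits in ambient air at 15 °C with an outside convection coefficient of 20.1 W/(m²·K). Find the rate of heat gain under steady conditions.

Q ≈ 426 W

For a spherical shell R = (1/r₁ − 1/r₂)/(4πk); film R = 1/(h·4πr²). In series:
R_carbon steel shell = (1/1.895 − 1/1.8996)/(4π×43.4) = 2.343×10^-6 K/W
R_expanded polystyrene = (1/1.8996 − 1/2.0396)/(4π×0.0376) = 0.07648 K/W
R_outer film = 1/(h·4πr_o²) = 1/(20.1×4π×2.0396²) = 9.517×10^-4 K/W
R_total = 0.07743 K/W
Q = ΔT/R_total = 33/0.07743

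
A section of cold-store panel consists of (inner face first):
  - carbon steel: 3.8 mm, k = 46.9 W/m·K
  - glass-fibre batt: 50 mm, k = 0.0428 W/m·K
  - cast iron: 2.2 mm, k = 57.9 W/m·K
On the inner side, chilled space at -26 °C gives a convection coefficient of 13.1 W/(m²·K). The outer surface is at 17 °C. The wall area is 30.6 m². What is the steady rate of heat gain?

Q ≈ 1060 W

Thermal resistances in series:
R_inner film = 1/(h_i·A) = 1/(13.1×30.6) = 0.002495 K/W
R_carbon steel = L/(kA) = 0.0038/(46.9×30.6) = 2.648×10^-6 K/W
R_glass-fibre batt = L/(kA) = 0.05/(0.0428×30.6) = 0.03818 K/W
R_cast iron = L/(kA) = 0.0022/(57.9×30.6) = 1.242×10^-6 K/W
R_total = 0.04068 K/W
Q = ΔT / R_total = 43 / 0.04068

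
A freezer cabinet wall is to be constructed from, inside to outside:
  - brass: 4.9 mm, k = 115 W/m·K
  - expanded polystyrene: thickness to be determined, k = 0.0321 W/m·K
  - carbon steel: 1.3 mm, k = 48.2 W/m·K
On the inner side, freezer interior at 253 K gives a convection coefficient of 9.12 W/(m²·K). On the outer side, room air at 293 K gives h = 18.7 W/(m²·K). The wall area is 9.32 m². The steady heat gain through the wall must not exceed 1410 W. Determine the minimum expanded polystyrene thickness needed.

Treating each layer as a thermal resistance in series:
R_inner film = 1/(h_i·A) = 1/(9.12×9.32) = 0.01176 K/W
R_brass = L/(kA) = 0.0049/(115×9.32) = 4.572×10^-6 K/W
R_carbon steel = L/(kA) = 0.0013/(48.2×9.32) = 2.894×10^-6 K/W
R_outer film = 1/(h_o·A) = 1/(18.7×9.32) = 0.005738 K/W
Sum of the known resistances R_other = 0.01751 K/W
Required total resistance R_tot = ΔT/Q_allow = 40/1410 = 0.02837 K/W
R_expanded polystyrene = R_tot − R_other = 0.01086 K/W
L = R·k·A = 0.01086×0.0321×9.32

L ≈ 3.25 mm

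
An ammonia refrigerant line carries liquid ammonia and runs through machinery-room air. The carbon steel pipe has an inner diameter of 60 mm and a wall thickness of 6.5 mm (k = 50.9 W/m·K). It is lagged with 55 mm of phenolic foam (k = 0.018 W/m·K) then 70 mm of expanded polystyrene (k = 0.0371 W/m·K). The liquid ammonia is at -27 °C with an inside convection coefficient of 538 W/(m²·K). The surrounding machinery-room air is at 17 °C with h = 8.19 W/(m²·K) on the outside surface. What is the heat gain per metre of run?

q′ ≈ 4.11 W/m

For a radial system each layer contributes R = ln(r_out/r_in)/(2πkL); films add R = 1/(hA).
R_inner film = 1/(h_i·2πr₁L) = 1/(538×2π×0.03×1) = 0.009861 K/W
R_carbon steel pipe wall = ln(36.5/30)/(2π×50.9×1) = 6.132×10^-4 K/W
R_phenolic foam = ln(91.5/36.5)/(2π×0.018×1) = 8.126 K/W
R_expanded polystyrene = ln(161.5/91.5)/(2π×0.0371×1) = 2.437 K/W
R_outer film = 1/(h_o·2πr_oL) = 1/(8.19×2π×0.1615×1) = 0.1203 K/W
R_total = 10.69 K/W
Q = ΔT/R_total = 44/10.69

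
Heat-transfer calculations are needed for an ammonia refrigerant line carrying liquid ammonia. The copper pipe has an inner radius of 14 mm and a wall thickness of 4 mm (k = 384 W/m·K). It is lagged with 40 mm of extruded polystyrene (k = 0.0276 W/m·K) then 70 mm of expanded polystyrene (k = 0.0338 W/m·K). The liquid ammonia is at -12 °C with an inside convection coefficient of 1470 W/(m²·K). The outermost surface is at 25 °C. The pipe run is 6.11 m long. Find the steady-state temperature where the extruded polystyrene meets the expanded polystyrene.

Radial resistances (cylindrical: R_cond = ln(r_o/r_i)/(2πkL), R_conv = 1/(h·2πrL)):
R_inner film = 1/(h_i·2πr₁L) = 1/(1470×2π×0.014×6.11) = 0.001266 K/W
R_copper pipe wall = ln(18/14)/(2π×384×6.11) = 1.705×10^-5 K/W
R_extruded polystyrene = ln(58/18)/(2π×0.0276×6.11) = 1.104 K/W
R_expanded polystyrene = ln(128/58)/(2π×0.0338×6.11) = 0.61 K/W
R_total = 1.716 K/W
Q = ΔT/R_total = 37/1.716
Q = 21.6 W
T_interface = T_inner + Q·ΣR(inner→interface) = -12 + 21.6×1.106

T ≈ 11.8 °C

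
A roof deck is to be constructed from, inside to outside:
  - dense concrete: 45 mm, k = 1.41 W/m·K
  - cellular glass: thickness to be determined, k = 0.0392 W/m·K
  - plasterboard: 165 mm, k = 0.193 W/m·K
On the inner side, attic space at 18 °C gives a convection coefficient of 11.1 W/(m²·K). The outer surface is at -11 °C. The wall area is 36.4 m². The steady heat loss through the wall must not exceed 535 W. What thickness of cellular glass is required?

Model the wall as resistances in series:
R_inner film = 1/(h_i·A) = 1/(11.1×36.4) = 0.002475 K/W
R_dense concrete = L/(kA) = 0.045/(1.41×36.4) = 8.768×10^-4 K/W
R_plasterboard = L/(kA) = 0.165/(0.193×36.4) = 0.02349 K/W
Sum of the known resistances R_other = 0.02684 K/W
Required total resistance R_tot = ΔT/Q_allow = 29/535 = 0.05421 K/W
R_cellular glass = R_tot − R_other = 0.02737 K/W
L = R·k·A = 0.02737×0.0392×36.4

L ≈ 39 mm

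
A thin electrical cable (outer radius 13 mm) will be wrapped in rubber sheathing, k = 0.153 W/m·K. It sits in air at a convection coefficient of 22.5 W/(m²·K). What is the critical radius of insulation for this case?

For a cylinder r_cr = k/h = 0.153/22.5
r_cr = 6.8 mm; since the bare radius (13 mm) is above r_cr, any added insulation will reduce heat loss.

r_cr ≈ 6.8 mm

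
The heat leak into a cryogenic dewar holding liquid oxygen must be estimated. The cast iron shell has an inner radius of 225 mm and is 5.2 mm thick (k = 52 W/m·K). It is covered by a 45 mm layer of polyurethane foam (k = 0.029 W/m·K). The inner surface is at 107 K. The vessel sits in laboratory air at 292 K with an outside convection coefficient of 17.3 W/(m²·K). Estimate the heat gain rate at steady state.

For a spherical shell R = (1/r₁ − 1/r₂)/(4πk); film R = 1/(h·4πr²). In series:
R_cast iron shell = (1/0.225 − 1/0.2302)/(4π×52) = 1.536×10^-4 K/W
R_polyurethane foam = (1/0.2302 − 1/0.2752)/(4π×0.029) = 1.949 K/W
R_outer film = 1/(h·4πr_o²) = 1/(17.3×4π×0.2752²) = 0.06074 K/W
R_total = 2.01 K/W
Q = ΔT/R_total = 185/2.01

Q ≈ 92 W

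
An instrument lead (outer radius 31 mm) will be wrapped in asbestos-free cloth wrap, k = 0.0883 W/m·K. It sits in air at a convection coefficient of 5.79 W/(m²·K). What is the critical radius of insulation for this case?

For a cylinder r_cr = k/h = 0.0883/5.79
r_cr = 15.3 mm; since the bare radius (31 mm) is above r_cr, any added insulation will reduce heat loss.

r_cr ≈ 15.3 mm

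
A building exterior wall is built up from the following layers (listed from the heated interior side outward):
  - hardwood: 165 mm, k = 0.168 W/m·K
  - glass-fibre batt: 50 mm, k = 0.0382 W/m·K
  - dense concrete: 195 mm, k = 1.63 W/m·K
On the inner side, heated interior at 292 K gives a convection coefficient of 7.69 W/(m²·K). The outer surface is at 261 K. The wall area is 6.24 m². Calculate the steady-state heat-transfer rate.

Q ≈ 76.1 W

Series thermal resistances:
R_inner film = 1/(h_i·A) = 1/(7.69×6.24) = 0.02084 K/W
R_hardwood = L/(kA) = 0.165/(0.168×6.24) = 0.1574 K/W
R_glass-fibre batt = L/(kA) = 0.05/(0.0382×6.24) = 0.2098 K/W
R_dense concrete = L/(kA) = 0.195/(1.63×6.24) = 0.01917 K/W
R_total = 0.4072 K/W
Q = ΔT / R_total = 31 / 0.4072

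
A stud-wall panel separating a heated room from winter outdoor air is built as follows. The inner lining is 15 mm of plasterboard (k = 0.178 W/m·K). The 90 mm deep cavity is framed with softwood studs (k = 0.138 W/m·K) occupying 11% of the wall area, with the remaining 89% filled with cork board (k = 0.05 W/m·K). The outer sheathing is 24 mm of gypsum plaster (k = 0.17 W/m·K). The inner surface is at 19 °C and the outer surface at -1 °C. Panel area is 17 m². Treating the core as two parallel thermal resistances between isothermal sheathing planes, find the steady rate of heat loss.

Sheathing layers in series; stud and cavity paths in parallel between them.
R_inner = 0.015/(0.178×17) = 0.004957 K/W
R_stud  = 0.09/(0.138×0.11×17) = 0.3488 K/W
R_cav   = 0.09/(0.05×0.89×17) = 0.119 K/W
1/R_core = 1/R_stud + 1/R_cav → R_core = 0.08871 K/W
R_outer = 0.024/(0.17×17) = 0.008304 K/W
R_total = 0.102 K/W
Q = ΔT/R_total = 20/0.102

Q ≈ 196 W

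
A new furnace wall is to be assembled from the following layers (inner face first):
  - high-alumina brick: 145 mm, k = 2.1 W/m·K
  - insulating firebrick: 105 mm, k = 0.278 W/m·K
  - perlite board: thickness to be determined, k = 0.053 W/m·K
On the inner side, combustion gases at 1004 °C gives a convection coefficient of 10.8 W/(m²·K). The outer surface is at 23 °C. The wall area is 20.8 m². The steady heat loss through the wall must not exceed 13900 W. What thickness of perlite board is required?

Treating each layer as a thermal resistance in series:
R_inner film = 1/(h_i·A) = 1/(10.8×20.8) = 0.004452 K/W
R_high-alumina brick = L/(kA) = 0.145/(2.1×20.8) = 0.00332 K/W
R_insulating firebrick = L/(kA) = 0.105/(0.278×20.8) = 0.01816 K/W
Sum of the known resistances R_other = 0.02593 K/W
Required total resistance R_tot = ΔT/Q_allow = 981/13900 = 0.07058 K/W
R_perlite board = R_tot − R_other = 0.04465 K/W
L = R·k·A = 0.04465×0.053×20.8

L ≈ 49.2 mm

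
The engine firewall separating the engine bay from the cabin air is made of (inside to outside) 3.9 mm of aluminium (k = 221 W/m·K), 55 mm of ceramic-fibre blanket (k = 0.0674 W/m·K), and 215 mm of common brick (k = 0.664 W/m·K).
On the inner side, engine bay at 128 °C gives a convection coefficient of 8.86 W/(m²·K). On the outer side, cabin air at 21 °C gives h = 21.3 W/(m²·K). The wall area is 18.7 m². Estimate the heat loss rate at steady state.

Model the wall as resistances in series:
R_inner film = 1/(h_i·A) = 1/(8.86×18.7) = 0.006036 K/W
R_aluminium = L/(kA) = 0.0039/(221×18.7) = 9.437×10^-7 K/W
R_ceramic-fibre blanket = L/(kA) = 0.055/(0.0674×18.7) = 0.04364 K/W
R_common brick = L/(kA) = 0.215/(0.664×18.7) = 0.01732 K/W
R_outer film = 1/(h_o·A) = 1/(21.3×18.7) = 0.002511 K/W
R_total = 0.0695 K/W
Q = ΔT / R_total = 107 / 0.0695

Q ≈ 1540 W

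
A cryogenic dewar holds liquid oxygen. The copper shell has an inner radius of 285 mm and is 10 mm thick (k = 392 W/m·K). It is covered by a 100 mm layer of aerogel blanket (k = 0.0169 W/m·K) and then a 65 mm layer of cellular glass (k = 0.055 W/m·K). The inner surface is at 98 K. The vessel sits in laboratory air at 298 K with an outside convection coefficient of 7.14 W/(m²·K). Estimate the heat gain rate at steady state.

For a spherical shell R = (1/r₁ − 1/r₂)/(4πk); film R = 1/(h·4πr²). In series:
R_copper shell = (1/0.285 − 1/0.295)/(4π×392) = 2.415×10^-5 K/W
R_aerogel blanket = (1/0.295 − 1/0.395)/(4π×0.0169) = 4.041 K/W
R_cellular glass = (1/0.395 − 1/0.46)/(4π×0.055) = 0.5176 K/W
R_outer film = 1/(h·4πr_o²) = 1/(7.14×4π×0.46²) = 0.05267 K/W
R_total = 4.611 K/W
Q = ΔT/R_total = 200/4.611

Q ≈ 43.4 W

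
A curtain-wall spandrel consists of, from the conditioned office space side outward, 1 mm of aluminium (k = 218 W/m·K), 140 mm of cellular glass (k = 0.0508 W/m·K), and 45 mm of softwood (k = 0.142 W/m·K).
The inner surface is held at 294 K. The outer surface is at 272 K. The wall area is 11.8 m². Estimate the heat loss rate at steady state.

Q ≈ 84.5 W

Model the wall as resistances in series:
R_aluminium = L/(kA) = 0.001/(218×11.8) = 3.887×10^-7 K/W
R_cellular glass = L/(kA) = 0.14/(0.0508×11.8) = 0.2336 K/W
R_softwood = L/(kA) = 0.045/(0.142×11.8) = 0.02686 K/W
R_total = 0.2604 K/W
Q = ΔT / R_total = 22 / 0.2604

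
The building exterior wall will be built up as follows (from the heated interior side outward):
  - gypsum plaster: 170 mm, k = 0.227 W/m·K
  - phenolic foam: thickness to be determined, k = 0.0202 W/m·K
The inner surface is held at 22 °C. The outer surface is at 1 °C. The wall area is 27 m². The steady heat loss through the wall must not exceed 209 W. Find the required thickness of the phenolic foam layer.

Series thermal resistances:
R_gypsum plaster = L/(kA) = 0.17/(0.227×27) = 0.02774 K/W
Sum of the known resistances R_other = 0.02774 K/W
Required total resistance R_tot = ΔT/Q_allow = 21/209 = 0.1005 K/W
R_phenolic foam = R_tot − R_other = 0.07274 K/W
L = R·k·A = 0.07274×0.0202×27

L ≈ 39.7 mm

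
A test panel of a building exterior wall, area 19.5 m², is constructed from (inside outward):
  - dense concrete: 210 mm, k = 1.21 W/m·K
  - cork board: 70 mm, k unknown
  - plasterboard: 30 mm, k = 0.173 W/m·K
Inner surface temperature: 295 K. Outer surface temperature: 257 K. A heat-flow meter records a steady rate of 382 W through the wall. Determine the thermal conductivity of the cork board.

k ≈ 0.0439 W/(m·K)

Using the resistance-network approach (series):
R_dense concrete = L/(kA) = 0.21/(1.21×19.5) = 0.0089 K/W
R_plasterboard = L/(kA) = 0.03/(0.173×19.5) = 0.008893 K/W
Sum of known resistances R_other = 0.01779 K/W
Total R = ΔT/Q = 38/382 = 0.09948 K/W
R_cork board = R_total − R_other = 0.08168 K/W
k = L/(R·A) = 0.07/(0.08168×19.5)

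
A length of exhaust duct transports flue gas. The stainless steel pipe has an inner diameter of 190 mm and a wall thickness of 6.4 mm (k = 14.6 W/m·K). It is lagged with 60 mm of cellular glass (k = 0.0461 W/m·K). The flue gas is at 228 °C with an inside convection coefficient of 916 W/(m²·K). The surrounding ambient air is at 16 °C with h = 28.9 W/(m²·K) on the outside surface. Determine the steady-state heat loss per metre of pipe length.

q′ ≈ 129 W/m

Treating each annulus and film as a series resistance:
R_inner film = 1/(h_i·2πr₁L) = 1/(916×2π×0.095×1) = 0.001829 K/W
R_stainless steel pipe wall = ln(101.4/95)/(2π×14.6×1) = 7.107×10^-4 K/W
R_cellular glass = ln(161.4/101.4)/(2π×0.0461×1) = 1.605 K/W
R_outer film = 1/(h_o·2πr_oL) = 1/(28.9×2π×0.1614×1) = 0.03412 K/W
R_total = 1.641 K/W
Q = ΔT/R_total = 212/1.641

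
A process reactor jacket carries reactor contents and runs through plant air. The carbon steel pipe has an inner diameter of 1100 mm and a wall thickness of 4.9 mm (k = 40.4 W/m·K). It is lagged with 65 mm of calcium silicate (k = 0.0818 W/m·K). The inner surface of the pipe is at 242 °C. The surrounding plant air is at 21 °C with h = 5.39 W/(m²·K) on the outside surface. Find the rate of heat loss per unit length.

q′ ≈ 840 W/m

Radial resistances (cylindrical: R_cond = ln(r_o/r_i)/(2πkL), R_conv = 1/(h·2πrL)):
R_carbon steel pipe wall = ln(554.9/550)/(2π×40.4×1) = 3.494×10^-5 K/W
R_calcium silicate = ln(619.9/554.9)/(2π×0.0818×1) = 0.2155 K/W
R_outer film = 1/(h_o·2πr_oL) = 1/(5.39×2π×0.6199×1) = 0.04763 K/W
R_total = 0.2632 K/W
Q = ΔT/R_total = 221/0.2632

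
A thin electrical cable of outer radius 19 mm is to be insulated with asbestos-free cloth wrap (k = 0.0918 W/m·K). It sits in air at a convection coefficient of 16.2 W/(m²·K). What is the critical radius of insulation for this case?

For a cylinder r_cr = k/h = 0.0918/16.2
r_cr = 5.67 mm; since the bare radius (19 mm) is above r_cr, any added insulation will reduce heat loss.

r_cr ≈ 5.67 mm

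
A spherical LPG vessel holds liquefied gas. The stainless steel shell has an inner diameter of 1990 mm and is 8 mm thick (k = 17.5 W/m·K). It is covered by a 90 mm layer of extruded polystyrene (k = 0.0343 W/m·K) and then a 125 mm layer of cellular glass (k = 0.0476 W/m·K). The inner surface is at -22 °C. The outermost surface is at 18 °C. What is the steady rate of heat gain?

Spherical conduction: R = (1/r_in − 1/r_out)/(4πk) per layer; series-sum.
R_stainless steel shell = (1/0.995 − 1/1.003)/(4π×17.5) = 3.645×10^-5 K/W
R_extruded polystyrene = (1/1.003 − 1/1.093)/(4π×0.0343) = 0.1905 K/W
R_cellular glass = (1/1.093 − 1/1.218)/(4π×0.0476) = 0.157 K/W
R_total = 0.3475 K/W
Q = ΔT/R_total = 40/0.3475

Q ≈ 115 W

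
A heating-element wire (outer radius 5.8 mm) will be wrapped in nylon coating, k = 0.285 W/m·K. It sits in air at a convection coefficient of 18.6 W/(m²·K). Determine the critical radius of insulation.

r_cr ≈ 15.3 mm

For a cylinder r_cr = k/h = 0.285/18.6
r_cr = 15.3 mm; since the bare radius (5.8 mm) is below r_cr, adding a thin layer of insulation will *increase* heat loss.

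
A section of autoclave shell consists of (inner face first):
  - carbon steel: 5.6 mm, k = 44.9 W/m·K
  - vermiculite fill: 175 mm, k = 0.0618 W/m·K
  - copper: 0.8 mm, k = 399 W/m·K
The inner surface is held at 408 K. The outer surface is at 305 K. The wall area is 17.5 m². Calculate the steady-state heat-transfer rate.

Q ≈ 637 W

Model the wall as resistances in series:
R_carbon steel = L/(kA) = 0.0056/(44.9×17.5) = 7.127×10^-6 K/W
R_vermiculite fill = L/(kA) = 0.175/(0.0618×17.5) = 0.1618 K/W
R_copper = L/(kA) = 0.0008/(399×17.5) = 1.146×10^-7 K/W
R_total = 0.1618 K/W
Q = ΔT / R_total = 103 / 0.1618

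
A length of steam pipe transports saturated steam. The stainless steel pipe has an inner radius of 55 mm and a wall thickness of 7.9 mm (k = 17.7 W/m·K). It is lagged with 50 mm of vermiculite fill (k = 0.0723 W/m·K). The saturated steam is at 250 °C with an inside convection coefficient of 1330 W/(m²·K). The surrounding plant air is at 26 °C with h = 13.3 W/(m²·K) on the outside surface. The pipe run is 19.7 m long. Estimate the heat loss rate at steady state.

Radial resistances (cylindrical: R_cond = ln(r_o/r_i)/(2πkL), R_conv = 1/(h·2πrL)):
R_inner film = 1/(h_i·2πr₁L) = 1/(1330×2π×0.055×19.7) = 1.104×10^-4 K/W
R_stainless steel pipe wall = ln(62.9/55)/(2π×17.7×19.7) = 6.126×10^-5 K/W
R_vermiculite fill = ln(112.9/62.9)/(2π×0.0723×19.7) = 0.06536 K/W
R_outer film = 1/(h_o·2πr_oL) = 1/(13.3×2π×0.1129×19.7) = 0.00538 K/W
R_total = 0.07092 K/W
Q = ΔT/R_total = 224/0.07092

Q ≈ 3160 W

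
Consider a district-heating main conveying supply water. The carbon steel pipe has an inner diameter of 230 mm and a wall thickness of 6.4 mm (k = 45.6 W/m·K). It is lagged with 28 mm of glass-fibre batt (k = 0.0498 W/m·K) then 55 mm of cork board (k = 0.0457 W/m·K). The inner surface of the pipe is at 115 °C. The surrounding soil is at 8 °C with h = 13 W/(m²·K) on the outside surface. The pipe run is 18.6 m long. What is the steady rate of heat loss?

Q ≈ 1100 W

Radial resistances (cylindrical: R_cond = ln(r_o/r_i)/(2πkL), R_conv = 1/(h·2πrL)):
R_carbon steel pipe wall = ln(121.4/115)/(2π×45.6×18.6) = 1.016×10^-5 K/W
R_glass-fibre batt = ln(149.4/121.4)/(2π×0.0498×18.6) = 0.03566 K/W
R_cork board = ln(204.4/149.4)/(2π×0.0457×18.6) = 0.05869 K/W
R_outer film = 1/(h_o·2πr_oL) = 1/(13×2π×0.2044×18.6) = 0.00322 K/W
R_total = 0.09758 K/W
Q = ΔT/R_total = 107/0.09758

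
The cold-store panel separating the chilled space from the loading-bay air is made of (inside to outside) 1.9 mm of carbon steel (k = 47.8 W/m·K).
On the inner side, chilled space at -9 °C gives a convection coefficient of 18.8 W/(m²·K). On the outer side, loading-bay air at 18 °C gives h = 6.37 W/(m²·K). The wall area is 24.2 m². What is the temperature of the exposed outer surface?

Model the wall as resistances in series:
R_inner film = 1/(h_i·A) = 1/(18.8×24.2) = 0.002198 K/W
R_carbon steel = L/(kA) = 0.0019/(47.8×24.2) = 1.643×10^-6 K/W
R_outer film = 1/(h_o·A) = 1/(6.37×24.2) = 0.006487 K/W
R_total = 0.008687 K/W;  Q = ΔT/R_total = 27/0.008687 = 3108 W
T_interface = T_inner + Q·ΣR(inner→interface) = -9 + 3110×0.0022

T ≈ -2.16 °C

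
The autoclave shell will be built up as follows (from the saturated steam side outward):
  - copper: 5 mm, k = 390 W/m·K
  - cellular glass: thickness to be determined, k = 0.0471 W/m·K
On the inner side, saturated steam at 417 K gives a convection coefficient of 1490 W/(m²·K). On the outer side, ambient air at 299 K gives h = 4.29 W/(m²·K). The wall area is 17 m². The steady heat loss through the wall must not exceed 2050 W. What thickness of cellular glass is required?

L ≈ 35.1 mm

Series thermal resistances:
R_inner film = 1/(h_i·A) = 1/(1490×17) = 3.948×10^-5 K/W
R_copper = L/(kA) = 0.005/(390×17) = 7.541×10^-7 K/W
R_outer film = 1/(h_o·A) = 1/(4.29×17) = 0.01371 K/W
Sum of the known resistances R_other = 0.01375 K/W
Required total resistance R_tot = ΔT/Q_allow = 118/2050 = 0.05756 K/W
R_cellular glass = R_tot − R_other = 0.04381 K/W
L = R·k·A = 0.04381×0.0471×17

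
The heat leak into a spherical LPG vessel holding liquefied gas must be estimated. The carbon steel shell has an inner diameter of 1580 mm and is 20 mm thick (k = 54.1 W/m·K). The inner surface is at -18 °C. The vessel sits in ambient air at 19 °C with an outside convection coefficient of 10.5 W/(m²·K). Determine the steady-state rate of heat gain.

Each spherical layer contributes R = (1/r_i − 1/r_o)/(4πk):
R_carbon steel shell = (1/0.79 − 1/0.81)/(4π×54.1) = 4.597×10^-5 K/W
R_outer film = 1/(h·4πr_o²) = 1/(10.5×4π×0.81²) = 0.01155 K/W
R_total = 0.0116 K/W
Q = ΔT/R_total = 37/0.0116

Q ≈ 3190 W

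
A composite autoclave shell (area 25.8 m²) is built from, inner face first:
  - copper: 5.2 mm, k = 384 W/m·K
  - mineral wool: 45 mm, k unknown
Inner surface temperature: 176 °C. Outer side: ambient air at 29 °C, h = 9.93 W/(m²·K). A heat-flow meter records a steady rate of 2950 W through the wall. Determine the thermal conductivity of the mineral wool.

Treating each layer as a thermal resistance in series:
R_copper = L/(kA) = 0.0052/(384×25.8) = 5.249×10^-7 K/W
R_outer film = 1/(h_o·A) = 1/(9.93×25.8) = 0.003903 K/W
Sum of known resistances R_other = 0.003904 K/W
Total R = ΔT/Q = 147/2950 = 0.04983 K/W
R_mineral wool = R_total − R_other = 0.04593 K/W
k = L/(R·A) = 0.045/(0.04593×25.8)

k ≈ 0.038 W/(m·K)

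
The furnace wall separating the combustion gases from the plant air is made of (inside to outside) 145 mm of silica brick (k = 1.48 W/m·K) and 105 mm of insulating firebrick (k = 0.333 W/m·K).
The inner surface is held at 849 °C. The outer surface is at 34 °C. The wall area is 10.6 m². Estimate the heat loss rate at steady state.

Series thermal resistances:
R_silica brick = L/(kA) = 0.145/(1.48×10.6) = 0.009243 K/W
R_insulating firebrick = L/(kA) = 0.105/(0.333×10.6) = 0.02975 K/W
R_total = 0.03899 K/W
Q = ΔT / R_total = 815 / 0.03899

Q ≈ 20900 W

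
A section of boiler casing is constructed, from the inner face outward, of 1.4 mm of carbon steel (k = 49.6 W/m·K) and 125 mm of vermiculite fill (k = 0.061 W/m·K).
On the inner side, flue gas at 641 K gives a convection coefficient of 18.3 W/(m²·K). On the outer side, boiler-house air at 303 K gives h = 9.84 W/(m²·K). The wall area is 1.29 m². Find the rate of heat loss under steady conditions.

Thermal resistances in series:
R_inner film = 1/(h_i·A) = 1/(18.3×1.29) = 0.04236 K/W
R_carbon steel = L/(kA) = 0.0014/(49.6×1.29) = 2.188×10^-5 K/W
R_vermiculite fill = L/(kA) = 0.125/(0.061×1.29) = 1.589 K/W
R_outer film = 1/(h_o·A) = 1/(9.84×1.29) = 0.07878 K/W
R_total = 1.71 K/W
Q = ΔT / R_total = 338 / 1.71

Q ≈ 198 W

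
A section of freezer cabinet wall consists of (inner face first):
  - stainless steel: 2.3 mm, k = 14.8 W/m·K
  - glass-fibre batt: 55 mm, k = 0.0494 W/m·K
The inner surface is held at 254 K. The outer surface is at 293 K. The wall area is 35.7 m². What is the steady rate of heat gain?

Q ≈ 1250 W

Model the wall as resistances in series:
R_stainless steel = L/(kA) = 0.0023/(14.8×35.7) = 4.353×10^-6 K/W
R_glass-fibre batt = L/(kA) = 0.055/(0.0494×35.7) = 0.03119 K/W
R_total = 0.03119 K/W
Q = ΔT / R_total = 39 / 0.03119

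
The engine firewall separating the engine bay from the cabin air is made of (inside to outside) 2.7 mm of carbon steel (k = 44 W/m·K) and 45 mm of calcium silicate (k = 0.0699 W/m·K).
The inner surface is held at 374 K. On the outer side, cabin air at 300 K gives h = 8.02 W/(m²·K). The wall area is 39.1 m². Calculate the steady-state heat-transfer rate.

Q ≈ 3760 W

Thermal resistances in series:
R_carbon steel = L/(kA) = 0.0027/(44×39.1) = 1.569×10^-6 K/W
R_calcium silicate = L/(kA) = 0.045/(0.0699×39.1) = 0.01646 K/W
R_outer film = 1/(h_o·A) = 1/(8.02×39.1) = 0.003189 K/W
R_total = 0.01966 K/W
Q = ΔT / R_total = 74 / 0.01966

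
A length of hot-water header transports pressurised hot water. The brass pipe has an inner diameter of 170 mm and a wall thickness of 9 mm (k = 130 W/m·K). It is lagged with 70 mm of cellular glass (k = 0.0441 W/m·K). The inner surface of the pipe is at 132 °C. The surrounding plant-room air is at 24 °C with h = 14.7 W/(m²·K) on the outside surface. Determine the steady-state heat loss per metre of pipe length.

q′ ≈ 52.1 W/m

Cylindrical conduction, so R = ln(r₂/r₁)/(2πkL) per layer, in series:
R_brass pipe wall = ln(94/85)/(2π×130×1) = 1.232×10^-4 K/W
R_cellular glass = ln(164/94)/(2π×0.0441×1) = 2.009 K/W
R_outer film = 1/(h_o·2πr_oL) = 1/(14.7×2π×0.164×1) = 0.06602 K/W
R_total = 2.075 K/W
Q = ΔT/R_total = 108/2.075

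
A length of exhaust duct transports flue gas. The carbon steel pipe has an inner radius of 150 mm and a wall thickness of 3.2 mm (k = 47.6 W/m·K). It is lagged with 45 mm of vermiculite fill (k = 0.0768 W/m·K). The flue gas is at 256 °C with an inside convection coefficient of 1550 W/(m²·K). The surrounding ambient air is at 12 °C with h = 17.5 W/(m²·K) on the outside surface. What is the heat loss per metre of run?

Radial resistances (cylindrical: R_cond = ln(r_o/r_i)/(2πkL), R_conv = 1/(h·2πrL)):
R_inner film = 1/(h_i·2πr₁L) = 1/(1550×2π×0.15×1) = 6.845×10^-4 K/W
R_carbon steel pipe wall = ln(153.2/150)/(2π×47.6×1) = 7.058×10^-5 K/W
R_vermiculite fill = ln(198.2/153.2)/(2π×0.0768×1) = 0.5337 K/W
R_outer film = 1/(h_o·2πr_oL) = 1/(17.5×2π×0.1982×1) = 0.04589 K/W
R_total = 0.5803 K/W
Q = ΔT/R_total = 244/0.5803

q′ ≈ 420 W/m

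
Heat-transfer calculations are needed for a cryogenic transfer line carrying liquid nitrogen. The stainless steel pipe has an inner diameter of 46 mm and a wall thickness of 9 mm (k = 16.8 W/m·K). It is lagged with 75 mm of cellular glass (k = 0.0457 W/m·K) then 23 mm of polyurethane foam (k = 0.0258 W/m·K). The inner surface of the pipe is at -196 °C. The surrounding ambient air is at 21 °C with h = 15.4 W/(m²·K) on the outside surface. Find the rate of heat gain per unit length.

Cylindrical conduction, so R = ln(r₂/r₁)/(2πkL) per layer, in series:
R_stainless steel pipe wall = ln(32/23)/(2π×16.8×1) = 0.003129 K/W
R_cellular glass = ln(107/32)/(2π×0.0457×1) = 4.204 K/W
R_polyurethane foam = ln(130/107)/(2π×0.0258×1) = 1.201 K/W
R_outer film = 1/(h_o·2πr_oL) = 1/(15.4×2π×0.13×1) = 0.0795 K/W
R_total = 5.488 K/W
Q = ΔT/R_total = 217/5.488

q′ ≈ 39.5 W/m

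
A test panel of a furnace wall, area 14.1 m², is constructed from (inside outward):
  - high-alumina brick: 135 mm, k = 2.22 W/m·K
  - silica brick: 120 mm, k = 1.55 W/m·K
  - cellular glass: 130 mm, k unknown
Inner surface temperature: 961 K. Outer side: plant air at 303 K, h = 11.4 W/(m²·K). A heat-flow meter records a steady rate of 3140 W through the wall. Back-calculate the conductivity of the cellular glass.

Series thermal resistances:
R_high-alumina brick = L/(kA) = 0.135/(2.22×14.1) = 0.004313 K/W
R_silica brick = L/(kA) = 0.12/(1.55×14.1) = 0.005491 K/W
R_outer film = 1/(h_o·A) = 1/(11.4×14.1) = 0.006221 K/W
Sum of known resistances R_other = 0.01602 K/W
Total R = ΔT/Q = 658/3140 = 0.2096 K/W
R_cellular glass = R_total − R_other = 0.1935 K/W
k = L/(R·A) = 0.13/(0.1935×14.1)

k ≈ 0.0476 W/(m·K)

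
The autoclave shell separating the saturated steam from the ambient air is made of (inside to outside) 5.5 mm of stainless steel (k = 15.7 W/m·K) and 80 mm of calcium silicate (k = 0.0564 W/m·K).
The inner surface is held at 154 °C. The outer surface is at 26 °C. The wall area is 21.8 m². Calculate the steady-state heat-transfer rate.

Q ≈ 1970 W

Using the resistance-network approach (series):
R_stainless steel = L/(kA) = 0.0055/(15.7×21.8) = 1.607×10^-5 K/W
R_calcium silicate = L/(kA) = 0.08/(0.0564×21.8) = 0.06507 K/W
R_total = 0.06508 K/W
Q = ΔT / R_total = 128 / 0.06508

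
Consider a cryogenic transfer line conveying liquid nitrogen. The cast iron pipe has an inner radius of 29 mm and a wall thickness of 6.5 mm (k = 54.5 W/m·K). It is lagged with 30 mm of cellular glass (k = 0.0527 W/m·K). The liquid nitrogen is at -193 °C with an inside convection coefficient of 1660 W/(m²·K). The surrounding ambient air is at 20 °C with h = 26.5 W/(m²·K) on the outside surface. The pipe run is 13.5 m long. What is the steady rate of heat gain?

Q ≈ 1480 W

Radial resistances (cylindrical: R_cond = ln(r_o/r_i)/(2πkL), R_conv = 1/(h·2πrL)):
R_inner film = 1/(h_i·2πr₁L) = 1/(1660×2π×0.029×13.5) = 2.449×10^-4 K/W
R_cast iron pipe wall = ln(35.5/29)/(2π×54.5×13.5) = 4.375×10^-5 K/W
R_cellular glass = ln(65.5/35.5)/(2π×0.0527×13.5) = 0.137 K/W
R_outer film = 1/(h_o·2πr_oL) = 1/(26.5×2π×0.0655×13.5) = 0.006792 K/W
R_total = 0.1441 K/W
Q = ΔT/R_total = 213/0.1441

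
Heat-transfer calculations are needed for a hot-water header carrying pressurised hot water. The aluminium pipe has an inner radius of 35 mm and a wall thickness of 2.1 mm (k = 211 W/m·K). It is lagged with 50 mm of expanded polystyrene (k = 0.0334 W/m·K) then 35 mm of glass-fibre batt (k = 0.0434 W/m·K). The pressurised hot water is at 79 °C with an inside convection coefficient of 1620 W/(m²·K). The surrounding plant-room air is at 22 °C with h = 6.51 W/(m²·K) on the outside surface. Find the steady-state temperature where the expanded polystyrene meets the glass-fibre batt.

T ≈ 36.9 °C

Treating each annulus and film as a series resistance:
R_inner film = 1/(h_i·2πr₁L) = 1/(1620×2π×0.035×1) = 0.002807 K/W
R_aluminium pipe wall = ln(37.1/35)/(2π×211×1) = 4.395×10^-5 K/W
R_expanded polystyrene = ln(87.1/37.1)/(2π×0.0334×1) = 4.067 K/W
R_glass-fibre batt = ln(122.1/87.1)/(2π×0.0434×1) = 1.239 K/W
R_outer film = 1/(h_o·2πr_oL) = 1/(6.51×2π×0.1221×1) = 0.2002 K/W
R_total = 5.509 K/W
Q = ΔT/R_total = 57/5.509
Q = 10.3 W/m
T_interface = T_inner − Q·ΣR(inner→interface) = 79 − 10.3×4.07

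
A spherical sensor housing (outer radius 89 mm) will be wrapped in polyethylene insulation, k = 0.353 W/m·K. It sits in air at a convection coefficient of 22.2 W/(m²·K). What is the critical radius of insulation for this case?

r_cr ≈ 31.8 mm

For a sphere r_cr = 2k/h = 2×0.353/22.2
r_cr = 31.8 mm; since the bare radius (89 mm) is above r_cr, any added insulation will reduce heat loss.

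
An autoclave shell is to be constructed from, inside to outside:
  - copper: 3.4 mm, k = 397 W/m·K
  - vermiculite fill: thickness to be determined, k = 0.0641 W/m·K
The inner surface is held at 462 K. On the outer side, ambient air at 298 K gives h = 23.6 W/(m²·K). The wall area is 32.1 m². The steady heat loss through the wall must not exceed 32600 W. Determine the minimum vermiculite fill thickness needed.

Model the wall as resistances in series:
R_copper = L/(kA) = 0.0034/(397×32.1) = 2.668×10^-7 K/W
R_outer film = 1/(h_o·A) = 1/(23.6×32.1) = 0.00132 K/W
Sum of the known resistances R_other = 0.00132 K/W
Required total resistance R_tot = ΔT/Q_allow = 164/32600 = 0.005031 K/W
R_vermiculite fill = R_tot − R_other = 0.00371 K/W
L = R·k·A = 0.00371×0.0641×32.1

L ≈ 7.63 mm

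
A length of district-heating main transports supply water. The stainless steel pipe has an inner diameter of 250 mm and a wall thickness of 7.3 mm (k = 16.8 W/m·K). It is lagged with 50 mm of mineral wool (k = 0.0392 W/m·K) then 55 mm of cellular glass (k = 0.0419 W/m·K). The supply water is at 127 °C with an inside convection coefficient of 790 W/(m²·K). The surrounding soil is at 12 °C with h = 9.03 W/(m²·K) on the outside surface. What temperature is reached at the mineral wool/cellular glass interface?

T ≈ 64 °C

Radial resistances (cylindrical: R_cond = ln(r_o/r_i)/(2πkL), R_conv = 1/(h·2πrL)):
R_inner film = 1/(h_i·2πr₁L) = 1/(790×2π×0.125×1) = 0.001612 K/W
R_stainless steel pipe wall = ln(132.3/125)/(2π×16.8×1) = 5.377×10^-4 K/W
R_mineral wool = ln(182.3/132.3)/(2π×0.0392×1) = 1.302 K/W
R_cellular glass = ln(237.3/182.3)/(2π×0.0419×1) = 1.002 K/W
R_outer film = 1/(h_o·2πr_oL) = 1/(9.03×2π×0.2373×1) = 0.07427 K/W
R_total = 2.38 K/W
Q = ΔT/R_total = 115/2.38
Q = 48.3 W/m
T_interface = T_inner − Q·ΣR(inner→interface) = 127 − 48.3×1.304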